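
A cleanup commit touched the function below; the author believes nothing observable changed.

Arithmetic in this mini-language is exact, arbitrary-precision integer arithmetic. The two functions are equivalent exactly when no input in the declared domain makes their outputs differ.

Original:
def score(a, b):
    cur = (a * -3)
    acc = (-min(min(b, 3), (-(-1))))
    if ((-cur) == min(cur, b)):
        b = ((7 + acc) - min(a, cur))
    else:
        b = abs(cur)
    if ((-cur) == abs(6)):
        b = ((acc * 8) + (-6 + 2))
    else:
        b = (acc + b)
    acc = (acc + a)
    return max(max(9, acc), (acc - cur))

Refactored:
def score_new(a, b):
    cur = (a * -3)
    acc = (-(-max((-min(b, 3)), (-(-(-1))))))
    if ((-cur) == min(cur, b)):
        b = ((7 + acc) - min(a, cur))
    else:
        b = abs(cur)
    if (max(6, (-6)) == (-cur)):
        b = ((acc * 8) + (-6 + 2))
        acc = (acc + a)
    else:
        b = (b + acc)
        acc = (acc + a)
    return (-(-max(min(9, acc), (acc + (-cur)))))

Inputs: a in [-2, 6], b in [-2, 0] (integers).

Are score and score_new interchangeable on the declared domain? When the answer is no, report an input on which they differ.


Evaluate both at a=-2, b=-2.
score: cur=6, then acc=2, then ((-cur) == min(cur, b)) is false, then b=6, then ((-cur) == abs(6)) is false, then b=8, then acc=0, then returns 9
score_new: cur=6, then acc=2, then ((-cur) == min(cur, b)) is false, then b=6, then (max(6, (-6)) == (-cur)) is false, then b=8, then acc=0, then returns 0
9 against 0: the behavior changed.
verdict: not equivalent; witness: a=-2, b=-2


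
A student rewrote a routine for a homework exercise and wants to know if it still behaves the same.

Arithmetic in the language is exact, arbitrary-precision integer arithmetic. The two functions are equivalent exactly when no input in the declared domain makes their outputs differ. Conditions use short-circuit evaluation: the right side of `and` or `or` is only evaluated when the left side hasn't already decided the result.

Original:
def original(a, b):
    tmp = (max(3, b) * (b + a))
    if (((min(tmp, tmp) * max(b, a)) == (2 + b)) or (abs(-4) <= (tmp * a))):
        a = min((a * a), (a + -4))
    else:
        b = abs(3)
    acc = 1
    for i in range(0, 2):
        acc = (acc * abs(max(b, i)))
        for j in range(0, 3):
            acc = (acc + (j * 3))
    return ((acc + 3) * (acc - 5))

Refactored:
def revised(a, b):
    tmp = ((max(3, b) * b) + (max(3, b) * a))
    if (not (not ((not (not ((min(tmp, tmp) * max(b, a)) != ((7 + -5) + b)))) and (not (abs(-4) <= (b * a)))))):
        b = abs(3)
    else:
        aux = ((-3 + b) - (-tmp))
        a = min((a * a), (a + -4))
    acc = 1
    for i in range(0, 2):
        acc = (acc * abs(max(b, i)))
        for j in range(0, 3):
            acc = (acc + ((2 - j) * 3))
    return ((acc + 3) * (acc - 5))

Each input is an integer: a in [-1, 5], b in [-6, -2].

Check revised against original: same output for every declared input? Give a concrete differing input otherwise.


Not equivalent: a=-1, b=-3 separates them (273 vs 1920).
original: tmp := -12 | (((min(tmp, tmp) * max(b, a)) == (2 + b)) or (abs(-4) <= (tmp * a))): true | a := -5 | acc := 1 | iter i=0: | acc := 0 | iter j=0: | acc := 0 | iter j=1: | acc := 3 | iter j=2: | acc := 9 | iter i=1: | acc := 9 | iter j=0: | acc := 9 | iter j=1: | acc := 12 | iter j=2: | acc := 18 | result 273
revised: tmp := -12 | (not (not ((not (not ((min(tmp, tmp) * max(b, a)) != ((7 + -5) + b)))) and (not (abs(-4) <= (b * a)))))): true | b := 3 | acc := 1 | iter i=0: | acc := 3 | iter j=0: | acc := 9 | iter j=1: | acc := 12 | iter j=2: | acc := 12 | iter i=1: | acc := 36 | iter j=0: | acc := 42 | iter j=1: | acc := 45 | iter j=2: | acc := 45 | result 1920
verdict: not equivalent; witness: a=-1, b=-3


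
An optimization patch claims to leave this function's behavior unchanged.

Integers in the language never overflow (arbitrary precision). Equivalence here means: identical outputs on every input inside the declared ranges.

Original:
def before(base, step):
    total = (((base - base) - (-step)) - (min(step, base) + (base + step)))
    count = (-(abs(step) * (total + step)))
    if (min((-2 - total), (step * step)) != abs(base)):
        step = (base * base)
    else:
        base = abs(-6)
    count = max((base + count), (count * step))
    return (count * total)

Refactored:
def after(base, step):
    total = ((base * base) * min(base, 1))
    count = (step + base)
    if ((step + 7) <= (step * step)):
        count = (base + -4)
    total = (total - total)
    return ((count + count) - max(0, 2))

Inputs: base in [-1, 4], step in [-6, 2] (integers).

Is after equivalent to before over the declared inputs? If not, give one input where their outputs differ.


These are not equivalent — on base=-1, step=-6 the outputs split (-42 vs -12).
before: total = 7; count = -6; (min((-2 - total), (step * step)) != abs(base)) -> true; step = 1; count = -6; return -42
after: total = -1; count = -7; ((step + 7) <= (step * step)) -> true; count = -5; total = 0; return -12
verdict: not equivalent; witness: base=-1, step=-6


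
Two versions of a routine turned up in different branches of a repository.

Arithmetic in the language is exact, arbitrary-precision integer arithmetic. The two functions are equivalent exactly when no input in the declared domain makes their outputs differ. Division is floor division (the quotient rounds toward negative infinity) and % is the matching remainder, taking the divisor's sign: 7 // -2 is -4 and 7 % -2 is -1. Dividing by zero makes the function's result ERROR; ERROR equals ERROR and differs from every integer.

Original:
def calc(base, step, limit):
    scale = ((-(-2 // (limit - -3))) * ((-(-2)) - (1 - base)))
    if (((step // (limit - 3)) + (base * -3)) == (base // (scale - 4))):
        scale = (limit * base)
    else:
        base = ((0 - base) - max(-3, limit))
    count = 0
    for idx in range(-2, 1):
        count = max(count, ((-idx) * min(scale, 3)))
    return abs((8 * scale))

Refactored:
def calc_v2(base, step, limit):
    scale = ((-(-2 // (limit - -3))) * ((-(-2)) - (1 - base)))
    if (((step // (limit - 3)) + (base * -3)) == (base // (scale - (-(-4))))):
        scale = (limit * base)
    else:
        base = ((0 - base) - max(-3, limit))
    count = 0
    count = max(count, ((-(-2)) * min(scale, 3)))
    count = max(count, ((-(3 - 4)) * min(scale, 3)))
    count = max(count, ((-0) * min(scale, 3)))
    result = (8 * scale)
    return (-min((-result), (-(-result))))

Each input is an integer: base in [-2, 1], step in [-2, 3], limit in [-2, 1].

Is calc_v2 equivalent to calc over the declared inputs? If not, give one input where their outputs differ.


Reading the diff, among the changes: statement counts differ; min/max/abs usage differs; local variable names differ; loop structure differs; arithmetic usage differs; constant usage differs.
Tracing base=-1, step=-2, limit=-2: calc: scale becomes 0; next (((step // (limit - 3)) + (base * -3)) == (base // (scale - 4))) evaluates to false; next base becomes 3; next count becomes 0; next at idx=-2:; next count becomes 0; next at idx=-1:; next count becomes 0; next at idx=0:; next count becomes 0; next final value 0 | calc_v2: scale becomes 0; next (((step // (limit - 3)) + (base * -3)) == (base // (scale - (-(-4))))) evaluates to false; next base becomes 3; next count becomes 0; next count becomes 0; next count becomes 0; next count becomes 0; next result becomes 0; next final value 0 — matching result 0.
Every one of the 96 inputs gives matching results.
verdict: equivalent


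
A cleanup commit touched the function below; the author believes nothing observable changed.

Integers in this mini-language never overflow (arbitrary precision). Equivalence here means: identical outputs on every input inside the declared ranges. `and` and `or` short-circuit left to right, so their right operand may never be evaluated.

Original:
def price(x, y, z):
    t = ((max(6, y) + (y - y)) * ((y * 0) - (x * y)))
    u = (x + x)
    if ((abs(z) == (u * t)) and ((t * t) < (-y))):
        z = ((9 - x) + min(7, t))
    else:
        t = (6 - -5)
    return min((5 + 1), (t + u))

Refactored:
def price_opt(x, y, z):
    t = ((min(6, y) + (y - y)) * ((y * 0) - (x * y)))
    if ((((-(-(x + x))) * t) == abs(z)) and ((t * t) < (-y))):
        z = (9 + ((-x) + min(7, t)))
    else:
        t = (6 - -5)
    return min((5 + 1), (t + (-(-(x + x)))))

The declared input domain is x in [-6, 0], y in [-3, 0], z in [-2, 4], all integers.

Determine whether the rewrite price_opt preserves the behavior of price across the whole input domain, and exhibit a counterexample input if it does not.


The edit looks behavioral (`max(6, y)` became `min(6, y)`), but over these ranges it never changes the outcome; all 196 inputs agree.
verdict: equivalent


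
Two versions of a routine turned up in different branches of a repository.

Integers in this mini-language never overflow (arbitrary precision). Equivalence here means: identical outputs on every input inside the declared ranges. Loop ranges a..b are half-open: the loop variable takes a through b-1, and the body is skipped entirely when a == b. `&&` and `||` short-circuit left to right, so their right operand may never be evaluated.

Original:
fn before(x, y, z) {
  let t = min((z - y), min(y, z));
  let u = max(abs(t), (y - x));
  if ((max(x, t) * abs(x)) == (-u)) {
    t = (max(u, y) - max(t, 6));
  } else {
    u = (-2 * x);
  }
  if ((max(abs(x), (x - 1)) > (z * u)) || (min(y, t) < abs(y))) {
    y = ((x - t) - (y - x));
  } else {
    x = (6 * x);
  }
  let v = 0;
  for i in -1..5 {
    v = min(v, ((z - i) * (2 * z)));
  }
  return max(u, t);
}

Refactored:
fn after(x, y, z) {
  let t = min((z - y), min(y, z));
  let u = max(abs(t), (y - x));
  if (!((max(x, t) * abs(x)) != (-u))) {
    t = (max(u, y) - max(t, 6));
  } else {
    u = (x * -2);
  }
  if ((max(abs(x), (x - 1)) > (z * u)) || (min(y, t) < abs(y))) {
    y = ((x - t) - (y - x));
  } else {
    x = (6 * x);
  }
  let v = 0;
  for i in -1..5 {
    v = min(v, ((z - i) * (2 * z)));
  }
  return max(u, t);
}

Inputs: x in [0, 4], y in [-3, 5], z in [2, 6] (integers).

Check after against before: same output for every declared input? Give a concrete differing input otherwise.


This is a faithful refactor — comparison usage differs, and boolean connective usage differs, but the computed results match everywhere.
Spot check at x=0, y=4, z=6 — before: t becomes 2; next u becomes 4; next ((max(x, t) * abs(x)) == (-u)) evaluates to false; next u becomes 0; next ((max(abs(x), (x - 1)) > (z * u)) || (min(y, t) < abs(y))) evaluates to true; next y becomes -6; next v becomes 0; next at i=-1:; next v becomes 0; next at i=0:; next v becomes 0; next at i=1:; next v becomes 0; next at i=2:; next v becomes 0; next at i=3:; next v becomes 0; next at i=4:; next v becomes 0; next final value 2. after: t becomes 2; next u becomes 4; next (!((max(x, t) * abs(x)) != (-u))) evaluates to false; next u becomes 0; next ((max(abs(x), (x - 1)) > (z * u)) || (min(y, t) < abs(y))) evaluates to true; next y becomes -6; next v becomes 0; next at i=-1:; next v becomes 0; next at i=0:; next v becomes 0; next at i=1:; next v becomes 0; next at i=2:; next v becomes 0; next at i=3:; next v becomes 0; next at i=4:; next v becomes 0; next final value 2. Both give 2.
An exhaustive pass over the 225 declared inputs shows identical outputs.
verdict: equivalent


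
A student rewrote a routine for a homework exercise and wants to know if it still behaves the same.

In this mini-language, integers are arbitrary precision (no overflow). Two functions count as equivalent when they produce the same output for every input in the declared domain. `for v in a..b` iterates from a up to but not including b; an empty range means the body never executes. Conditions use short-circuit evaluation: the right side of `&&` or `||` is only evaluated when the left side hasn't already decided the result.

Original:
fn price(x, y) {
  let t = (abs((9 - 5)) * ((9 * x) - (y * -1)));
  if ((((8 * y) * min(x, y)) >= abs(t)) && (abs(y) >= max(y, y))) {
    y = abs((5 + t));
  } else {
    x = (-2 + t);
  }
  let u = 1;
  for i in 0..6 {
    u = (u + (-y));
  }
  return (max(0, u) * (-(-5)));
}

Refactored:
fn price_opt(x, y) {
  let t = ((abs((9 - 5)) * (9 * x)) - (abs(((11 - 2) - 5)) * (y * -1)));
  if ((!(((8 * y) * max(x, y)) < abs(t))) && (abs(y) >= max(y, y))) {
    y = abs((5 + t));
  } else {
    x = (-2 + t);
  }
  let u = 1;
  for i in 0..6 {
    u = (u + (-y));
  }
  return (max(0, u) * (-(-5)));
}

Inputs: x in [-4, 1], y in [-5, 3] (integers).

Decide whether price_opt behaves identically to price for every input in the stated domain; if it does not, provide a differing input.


Evaluate both at x=-4, y=-5.
price: t becomes -164; next ((((8 * y) * min(x, y)) >= abs(t)) && (abs(y) >= max(y, y))) evaluates to true; next y becomes 159; next u becomes 1; next at i=0:; next u becomes -158; next at i=1:; next u becomes -317; next at i=2:; next u becomes -476; next at i=3:; next u becomes -635; next at i=4:; next u becomes -794; next at i=5:; next u becomes -953; next final value 0
price_opt: t becomes -164; next ((!(((8 * y) * max(x, y)) < abs(t))) && (abs(y) >= max(y, y))) evaluates to false; next x becomes -166; next u becomes 1; next at i=0:; next u becomes 6; next at i=1:; next u becomes 11; next at i=2:; next u becomes 16; next at i=3:; next u becomes 21; next at i=4:; next u becomes 26; next at i=5:; next u becomes 31; next final value 155
0 against 155: the behavior changed.
verdict: not equivalent; witness: x=-4, y=-5


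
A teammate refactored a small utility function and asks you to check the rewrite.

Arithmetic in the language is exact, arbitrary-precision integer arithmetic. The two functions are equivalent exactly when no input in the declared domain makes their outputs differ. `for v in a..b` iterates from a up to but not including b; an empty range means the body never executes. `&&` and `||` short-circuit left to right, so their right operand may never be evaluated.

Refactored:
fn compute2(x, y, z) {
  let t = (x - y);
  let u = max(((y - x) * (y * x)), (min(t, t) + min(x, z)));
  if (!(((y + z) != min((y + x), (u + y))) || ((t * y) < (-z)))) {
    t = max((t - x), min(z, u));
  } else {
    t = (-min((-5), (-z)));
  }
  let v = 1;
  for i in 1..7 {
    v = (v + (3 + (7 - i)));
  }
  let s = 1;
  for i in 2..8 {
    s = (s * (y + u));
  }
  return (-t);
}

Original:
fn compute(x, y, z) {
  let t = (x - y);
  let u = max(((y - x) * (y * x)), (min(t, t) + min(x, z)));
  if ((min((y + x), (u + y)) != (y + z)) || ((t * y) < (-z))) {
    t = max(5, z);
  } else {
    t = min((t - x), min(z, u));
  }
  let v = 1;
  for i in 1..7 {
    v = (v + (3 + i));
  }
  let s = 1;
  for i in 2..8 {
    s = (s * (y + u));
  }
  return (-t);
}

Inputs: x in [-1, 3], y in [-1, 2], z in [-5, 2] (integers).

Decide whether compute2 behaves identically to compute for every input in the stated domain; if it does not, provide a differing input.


Try x=1, y=0, z=1.
compute: t becomes 1; next u becomes 2; next ((min((y + x), (u + y)) != (y + z)) || ((t * y) < (-z))) evaluates to false; next t becomes 0; next v becomes 1; next at i=1:; next v becomes 5; next at i=2:; next v becomes 10; next at i=3:; next v becomes 16; next at i=4:; next v becomes 23; next at i=5:; next v becomes 31; next at i=6:; next v becomes 40; next s becomes 1; next at i=2:; next s becomes 2; next at i=3:; next s becomes 4; next at i=4:; next s becomes 8; next at i=5:; next s becomes 16; next at i=6:; next s becomes 32; next at i=7:; next s becomes 64; next final value 0
compute2: t becomes 1; next u becomes 2; next (!(((y + z) != min((y + x), (u + y))) || ((t * y) < (-z)))) evaluates to true; next t becomes 1; next v becomes 1; next at i=1:; next v becomes 10; next at i=2:; next v becomes 18; next at i=3:; next v becomes 25; next at i=4:; next v becomes 31; next at i=5:; next v becomes 36; next at i=6:; next v becomes 40; next s becomes 1; next at i=2:; next s becomes 2; next at i=3:; next s becomes 4; next at i=4:; next s becomes 8; next at i=5:; next s becomes 16; next at i=6:; next s becomes 32; next at i=7:; next s becomes 64; next final value -1
0 vs -1 — the two versions disagree here.
verdict: not equivalent; witness: x=1, y=0, z=1


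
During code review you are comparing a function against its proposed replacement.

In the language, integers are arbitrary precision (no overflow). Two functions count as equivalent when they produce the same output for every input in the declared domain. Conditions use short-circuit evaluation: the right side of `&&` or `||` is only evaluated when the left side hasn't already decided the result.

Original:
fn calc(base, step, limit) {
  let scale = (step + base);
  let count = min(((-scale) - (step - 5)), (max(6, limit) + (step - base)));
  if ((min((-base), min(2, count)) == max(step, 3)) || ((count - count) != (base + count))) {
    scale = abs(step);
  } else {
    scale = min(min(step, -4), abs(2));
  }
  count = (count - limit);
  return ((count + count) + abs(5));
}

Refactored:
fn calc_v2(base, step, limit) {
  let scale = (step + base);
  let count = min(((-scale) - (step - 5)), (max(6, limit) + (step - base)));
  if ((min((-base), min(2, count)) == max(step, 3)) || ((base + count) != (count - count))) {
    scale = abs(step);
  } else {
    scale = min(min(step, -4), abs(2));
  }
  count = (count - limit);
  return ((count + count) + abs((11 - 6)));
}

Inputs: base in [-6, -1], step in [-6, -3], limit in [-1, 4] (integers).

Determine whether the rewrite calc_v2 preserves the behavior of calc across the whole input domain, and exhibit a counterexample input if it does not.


Side by side, the visible changes include: constant usage differs; also arithmetic usage differs.
Spot check at base=-4, step=-6, limit=3 — calc: scale becomes -10; next count becomes 4; next ((min((-base), min(2, count)) == max(step, 3)) || ((count - count) != (base + count))) evaluates to false; next scale becomes -6; next count becomes 1; next final value 7. calc_v2: scale becomes -10; next count becomes 4; next ((min((-base), min(2, count)) == max(step, 3)) || ((base + count) != (count - count))) evaluates to false; next scale becomes -6; next count becomes 1; next final value 7. Both give 7.
Checked all 144 inputs in the declared domain: the outputs agree on every one.
verdict: equivalent


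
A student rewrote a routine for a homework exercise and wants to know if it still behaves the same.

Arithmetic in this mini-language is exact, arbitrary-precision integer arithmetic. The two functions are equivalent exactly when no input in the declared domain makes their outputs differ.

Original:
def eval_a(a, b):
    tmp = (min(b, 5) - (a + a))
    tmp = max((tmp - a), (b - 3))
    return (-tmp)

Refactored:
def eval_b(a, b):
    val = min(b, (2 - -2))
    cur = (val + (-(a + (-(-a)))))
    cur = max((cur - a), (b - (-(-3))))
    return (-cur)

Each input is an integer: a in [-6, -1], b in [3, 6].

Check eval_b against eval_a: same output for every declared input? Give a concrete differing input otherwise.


There is a counterexample at a=-6, b=5: -23 on one side, -22 on the other.
eval_a: tmp=17, then tmp=23, then returns -23
eval_b: val=4, then cur=16, then cur=22, then returns -22
verdict: not equivalent; witness: a=-6, b=5


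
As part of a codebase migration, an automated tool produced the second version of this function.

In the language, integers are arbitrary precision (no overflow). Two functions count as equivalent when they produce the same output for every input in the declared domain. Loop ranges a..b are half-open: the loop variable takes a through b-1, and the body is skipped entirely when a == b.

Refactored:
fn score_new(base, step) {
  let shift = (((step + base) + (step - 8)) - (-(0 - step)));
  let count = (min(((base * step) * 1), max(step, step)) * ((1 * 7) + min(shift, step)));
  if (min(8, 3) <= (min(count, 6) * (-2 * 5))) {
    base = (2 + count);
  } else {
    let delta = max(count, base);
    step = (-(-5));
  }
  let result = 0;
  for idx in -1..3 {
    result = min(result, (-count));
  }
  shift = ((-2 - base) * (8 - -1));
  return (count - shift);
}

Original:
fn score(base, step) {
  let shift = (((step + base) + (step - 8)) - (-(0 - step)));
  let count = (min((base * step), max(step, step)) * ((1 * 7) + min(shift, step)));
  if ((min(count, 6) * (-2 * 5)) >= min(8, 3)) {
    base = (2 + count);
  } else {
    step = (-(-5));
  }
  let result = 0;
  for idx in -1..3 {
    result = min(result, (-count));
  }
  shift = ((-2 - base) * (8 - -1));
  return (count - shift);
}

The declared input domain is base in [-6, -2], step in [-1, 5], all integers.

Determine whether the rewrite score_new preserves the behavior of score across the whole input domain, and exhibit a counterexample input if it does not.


Changes here: comparison usage differs, and constant usage differs, and statement counts differ, and arithmetic usage differs, and local variable names differ, and min/max/abs usage differs; the full 35-point sweep finds no disagreement.
verdict: equivalent


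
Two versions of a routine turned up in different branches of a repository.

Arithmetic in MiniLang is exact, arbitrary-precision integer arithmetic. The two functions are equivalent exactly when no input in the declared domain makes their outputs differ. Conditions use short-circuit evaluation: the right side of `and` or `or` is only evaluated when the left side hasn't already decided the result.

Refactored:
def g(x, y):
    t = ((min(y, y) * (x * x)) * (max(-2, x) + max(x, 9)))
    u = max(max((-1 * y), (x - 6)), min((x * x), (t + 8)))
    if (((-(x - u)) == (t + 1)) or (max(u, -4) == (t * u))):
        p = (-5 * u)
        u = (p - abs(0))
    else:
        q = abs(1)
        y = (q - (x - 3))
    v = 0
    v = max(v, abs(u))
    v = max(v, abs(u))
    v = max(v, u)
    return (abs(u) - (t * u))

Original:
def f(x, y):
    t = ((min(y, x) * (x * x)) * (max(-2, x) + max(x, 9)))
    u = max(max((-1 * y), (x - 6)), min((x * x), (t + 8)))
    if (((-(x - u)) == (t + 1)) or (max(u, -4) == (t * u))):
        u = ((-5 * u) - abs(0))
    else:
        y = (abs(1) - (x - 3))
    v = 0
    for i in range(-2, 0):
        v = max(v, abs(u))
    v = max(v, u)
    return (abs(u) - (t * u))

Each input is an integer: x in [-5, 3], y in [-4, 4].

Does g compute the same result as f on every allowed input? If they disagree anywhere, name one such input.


Not equivalent: x=-5, y=-4 separates them (3504 vs 2804).
f: t := -875 | u := 4 | (((-(x - u)) == (t + 1)) or (max(u, -4) == (t * u))): false | y := 9 | v := 0 | iter i=-2: | v := 4 | iter i=-1: | v := 4 | v := 4 | result 3504
g: t := -700 | u := 4 | (((-(x - u)) == (t + 1)) or (max(u, -4) == (t * u))): false | q := 1 | y := 9 | v := 0 | v := 4 | v := 4 | v := 4 | result 2804
verdict: not equivalent; witness: x=-5, y=-4


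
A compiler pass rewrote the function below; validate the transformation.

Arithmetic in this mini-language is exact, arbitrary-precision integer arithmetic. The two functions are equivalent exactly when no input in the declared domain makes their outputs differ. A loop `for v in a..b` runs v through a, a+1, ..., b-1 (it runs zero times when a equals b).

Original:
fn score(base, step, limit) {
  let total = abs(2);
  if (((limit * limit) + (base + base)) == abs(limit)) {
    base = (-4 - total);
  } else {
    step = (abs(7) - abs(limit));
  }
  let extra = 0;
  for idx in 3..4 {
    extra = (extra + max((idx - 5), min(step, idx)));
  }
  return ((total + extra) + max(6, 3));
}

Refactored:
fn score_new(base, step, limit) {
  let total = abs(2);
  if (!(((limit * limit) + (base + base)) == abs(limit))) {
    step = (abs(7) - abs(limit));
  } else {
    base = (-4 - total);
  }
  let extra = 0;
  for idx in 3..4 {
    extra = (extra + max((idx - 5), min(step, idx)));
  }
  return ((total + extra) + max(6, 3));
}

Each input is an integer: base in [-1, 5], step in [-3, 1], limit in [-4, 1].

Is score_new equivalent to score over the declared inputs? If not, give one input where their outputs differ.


Although boolean connective usage differs, 210/210 inputs agree.
verdict: equivalent


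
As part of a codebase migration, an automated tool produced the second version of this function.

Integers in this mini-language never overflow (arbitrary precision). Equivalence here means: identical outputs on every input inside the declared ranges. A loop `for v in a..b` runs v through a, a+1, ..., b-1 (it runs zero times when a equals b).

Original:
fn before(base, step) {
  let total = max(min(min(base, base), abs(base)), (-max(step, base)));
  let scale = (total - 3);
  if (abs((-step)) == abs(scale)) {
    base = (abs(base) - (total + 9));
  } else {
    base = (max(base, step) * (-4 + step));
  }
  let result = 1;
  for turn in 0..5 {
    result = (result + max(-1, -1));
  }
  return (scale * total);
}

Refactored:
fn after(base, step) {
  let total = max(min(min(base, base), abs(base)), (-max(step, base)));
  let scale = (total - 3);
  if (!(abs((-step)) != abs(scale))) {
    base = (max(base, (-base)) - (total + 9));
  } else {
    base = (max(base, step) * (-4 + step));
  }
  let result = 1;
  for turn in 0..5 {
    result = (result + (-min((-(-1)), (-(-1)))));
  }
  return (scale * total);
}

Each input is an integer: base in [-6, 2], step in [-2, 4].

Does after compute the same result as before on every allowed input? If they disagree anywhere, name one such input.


This is a faithful refactor — boolean connective usage differs, comparison usage differs, min/max/abs usage differs, but the computed results match everywhere.
Tracing base=-3, step=0: before: total becomes 0; next scale becomes -3; next (abs((-step)) == abs(scale)) evaluates to false; next base becomes 0; next result becomes 1; next at turn=0:; next result becomes 0; next at turn=1:; next result becomes -1; next at turn=2:; next result becomes -2; next at turn=3:; next result becomes -3; next at turn=4:; next result becomes -4; next final value 0 | after: total becomes 0; next scale becomes -3; next (!(abs((-step)) != abs(scale))) evaluates to false; next base becomes 0; next result becomes 1; next at turn=0:; next result becomes 0; next at turn=1:; next result becomes -1; next at turn=2:; next result becomes -2; next at turn=3:; next result becomes -3; next at turn=4:; next result becomes -4; next final value 0 — matching result 0.
Sweeping the whole domain (63 inputs) finds no disagreement.
verdict: equivalent


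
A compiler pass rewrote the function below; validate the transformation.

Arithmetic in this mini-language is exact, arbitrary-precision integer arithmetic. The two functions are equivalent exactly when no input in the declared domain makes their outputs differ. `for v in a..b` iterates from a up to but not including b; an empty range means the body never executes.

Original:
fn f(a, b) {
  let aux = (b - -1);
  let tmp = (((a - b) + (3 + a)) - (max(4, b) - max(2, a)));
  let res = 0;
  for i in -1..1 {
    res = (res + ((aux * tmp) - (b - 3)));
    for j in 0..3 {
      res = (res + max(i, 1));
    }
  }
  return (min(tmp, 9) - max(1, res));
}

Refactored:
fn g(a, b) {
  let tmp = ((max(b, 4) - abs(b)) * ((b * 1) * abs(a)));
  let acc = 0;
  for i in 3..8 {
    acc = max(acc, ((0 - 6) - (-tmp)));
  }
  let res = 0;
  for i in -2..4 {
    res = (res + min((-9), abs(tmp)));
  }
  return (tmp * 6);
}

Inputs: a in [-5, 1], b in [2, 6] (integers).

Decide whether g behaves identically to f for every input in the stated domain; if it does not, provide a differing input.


Try a=-5, b=2.
f: aux := 3 | tmp := -11 | res := 0 | iter i=-1: | res := -32 | iter j=0: | res := -31 | iter j=1: | res := -30 | iter j=2: | res := -29 | iter i=0: | res := -61 | iter j=0: | res := -60 | iter j=1: | res := -59 | iter j=2: | res := -58 | result -12
g: tmp := 20 | acc := 0 | iter i=3: | acc := 14 | iter i=4: | acc := 14 | iter i=5: | acc := 14 | iter i=6: | acc := 14 | iter i=7: | acc := 14 | res := 0 | iter i=-2: | res := -9 | iter i=-1: | res := -18 | iter i=0: | res := -27 | iter i=1: | res := -36 | iter i=2: | res := -45 | iter i=3: | res := -54 | result 120
-12 and 120 differ, so these are not the same function on this domain.
verdict: not equivalent; witness: a=-5, b=2


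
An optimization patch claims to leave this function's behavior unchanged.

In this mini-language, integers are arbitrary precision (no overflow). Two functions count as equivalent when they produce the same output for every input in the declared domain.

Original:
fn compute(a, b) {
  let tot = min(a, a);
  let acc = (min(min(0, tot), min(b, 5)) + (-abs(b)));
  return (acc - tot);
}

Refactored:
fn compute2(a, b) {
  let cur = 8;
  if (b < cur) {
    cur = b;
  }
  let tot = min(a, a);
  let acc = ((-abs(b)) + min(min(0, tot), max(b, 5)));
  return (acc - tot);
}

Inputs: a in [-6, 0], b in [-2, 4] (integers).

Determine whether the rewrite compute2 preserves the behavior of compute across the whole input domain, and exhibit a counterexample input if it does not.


Evaluate both at a=-1, b=-2.
compute: tot = -1; acc = -4; return -3
compute2: cur = 8; (b < cur) -> true; cur = -2; tot = -1; acc = -3; return -2
-3 and -2 differ, so these are not the same function on this domain.
verdict: not equivalent; witness: a=-1, b=-2


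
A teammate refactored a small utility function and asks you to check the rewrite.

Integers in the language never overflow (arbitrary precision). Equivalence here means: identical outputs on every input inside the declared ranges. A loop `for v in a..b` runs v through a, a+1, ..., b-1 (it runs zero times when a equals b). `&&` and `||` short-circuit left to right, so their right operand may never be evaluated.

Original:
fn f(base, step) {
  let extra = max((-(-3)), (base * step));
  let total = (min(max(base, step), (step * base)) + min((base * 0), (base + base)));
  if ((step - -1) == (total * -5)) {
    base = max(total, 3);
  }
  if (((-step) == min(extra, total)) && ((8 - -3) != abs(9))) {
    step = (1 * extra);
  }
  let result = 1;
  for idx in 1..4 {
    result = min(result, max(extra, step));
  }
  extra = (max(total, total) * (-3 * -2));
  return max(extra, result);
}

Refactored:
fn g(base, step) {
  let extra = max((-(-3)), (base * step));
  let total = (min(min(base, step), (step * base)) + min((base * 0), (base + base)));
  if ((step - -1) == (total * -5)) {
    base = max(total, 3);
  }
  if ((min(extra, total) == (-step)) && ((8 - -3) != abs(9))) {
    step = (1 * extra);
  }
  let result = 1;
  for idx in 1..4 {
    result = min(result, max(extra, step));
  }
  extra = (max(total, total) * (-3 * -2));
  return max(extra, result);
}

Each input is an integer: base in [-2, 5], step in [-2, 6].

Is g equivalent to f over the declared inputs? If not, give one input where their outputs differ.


There is a counterexample at base=1, step=2: 12 on one side, 6 on the other.
f: extra=3, then total=2, then ((step - -1) == (total * -5)) is false, then (((-step) == min(extra, total)) && ((8 - -3) != abs(9))) is false, then result=1, then (idx=1), then result=1, then (idx=2), then result=1, then (idx=3), then result=1, then extra=12, then returns 12
g: extra=3, then total=1, then ((step - -1) == (total * -5)) is false, then ((min(extra, total) == (-step)) && ((8 - -3) != abs(9))) is false, then result=1, then (idx=1), then result=1, then (idx=2), then result=1, then (idx=3), then result=1, then extra=6, then returns 6
verdict: not equivalent; witness: base=1, step=2


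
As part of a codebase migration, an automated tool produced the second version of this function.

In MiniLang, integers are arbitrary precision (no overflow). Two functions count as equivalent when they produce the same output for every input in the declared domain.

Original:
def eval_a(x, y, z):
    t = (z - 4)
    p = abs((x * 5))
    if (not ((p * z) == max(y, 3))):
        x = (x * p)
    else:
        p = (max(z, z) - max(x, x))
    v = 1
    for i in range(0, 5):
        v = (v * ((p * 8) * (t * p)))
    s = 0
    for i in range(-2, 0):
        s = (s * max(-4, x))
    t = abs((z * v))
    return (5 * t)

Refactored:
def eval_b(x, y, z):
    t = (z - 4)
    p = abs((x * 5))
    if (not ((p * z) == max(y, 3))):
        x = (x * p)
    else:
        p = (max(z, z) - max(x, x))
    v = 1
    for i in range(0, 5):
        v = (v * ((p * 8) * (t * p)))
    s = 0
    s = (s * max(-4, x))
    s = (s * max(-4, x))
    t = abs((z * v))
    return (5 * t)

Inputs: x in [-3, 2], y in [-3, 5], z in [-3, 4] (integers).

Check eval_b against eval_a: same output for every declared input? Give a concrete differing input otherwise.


Behavior is preserved: although constant usage differs; min/max/abs usage differs; loop structure differs; arithmetic usage differs, the outputs never diverge.
One worked example (x=-2, y=-2, z=-1) — eval_a: t := -5 | p := 10 | (not ((p * z) == max(y, 3))): true | x := -20 | v := 1 | iter i=0: | v := -4000 | iter i=1: | v := 16000000 | iter i=2: | v := -64000000000 | iter i=3: | v := 256000000000000 | iter i=4: | v := -1024000000000000000 | s := 0 | iter i=-2: | s := 0 | iter i=-1: | s := 0 | t := 1024000000000000000 | result 5120000000000000000; eval_b: t := -5 | p := 10 | (not ((p * z) == max(y, 3))): true | x := -20 | v := 1 | iter i=0: | v := -4000 | iter i=1: | v := 16000000 | iter i=2: | v := -64000000000 | iter i=3: | v := 256000000000000 | iter i=4: | v := -1024000000000000000 | s := 0 | s := 0 | s := 0 | t := 1024000000000000000 | result 5120000000000000000; agreement on 5120000000000000000.
Every one of the 432 inputs gives matching results.
verdict: equivalent


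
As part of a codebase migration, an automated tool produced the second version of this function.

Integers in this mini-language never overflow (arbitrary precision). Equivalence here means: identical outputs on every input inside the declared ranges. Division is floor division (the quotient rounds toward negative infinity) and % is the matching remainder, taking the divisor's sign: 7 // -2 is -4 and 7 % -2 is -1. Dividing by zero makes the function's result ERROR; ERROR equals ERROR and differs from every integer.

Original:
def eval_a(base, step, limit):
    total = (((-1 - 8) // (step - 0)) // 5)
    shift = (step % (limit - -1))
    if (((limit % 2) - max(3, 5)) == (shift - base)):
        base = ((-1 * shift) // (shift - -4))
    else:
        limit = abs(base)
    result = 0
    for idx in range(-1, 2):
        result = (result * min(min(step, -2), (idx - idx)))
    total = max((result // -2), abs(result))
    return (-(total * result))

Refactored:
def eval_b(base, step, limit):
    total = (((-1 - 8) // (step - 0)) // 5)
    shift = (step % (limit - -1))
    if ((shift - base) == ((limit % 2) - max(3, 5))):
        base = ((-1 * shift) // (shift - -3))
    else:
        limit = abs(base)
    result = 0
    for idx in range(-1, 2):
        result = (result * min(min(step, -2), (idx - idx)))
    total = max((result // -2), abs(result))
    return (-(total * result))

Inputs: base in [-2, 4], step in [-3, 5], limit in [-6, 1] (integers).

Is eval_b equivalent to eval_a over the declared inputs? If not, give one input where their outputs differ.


Take base=1, step=-3, limit=-5.
eval_a: total becomes 0; next shift becomes -3; next (((limit % 2) - max(3, 5)) == (shift - base)) evaluates to true; next base becomes 3; next result becomes 0; next at idx=-1:; next result becomes 0; next at idx=0:; next result becomes 0; next at idx=1:; next result becomes 0; next total becomes 0; next final value 0
eval_b: total becomes 0; next shift becomes -3; next ((shift - base) == ((limit % 2) - max(3, 5))) evaluates to true; next hits division by zero so the output is ERROR
0 != ERROR, so the rewrite changes behavior.
verdict: not equivalent; witness: base=1, step=-3, limit=-5


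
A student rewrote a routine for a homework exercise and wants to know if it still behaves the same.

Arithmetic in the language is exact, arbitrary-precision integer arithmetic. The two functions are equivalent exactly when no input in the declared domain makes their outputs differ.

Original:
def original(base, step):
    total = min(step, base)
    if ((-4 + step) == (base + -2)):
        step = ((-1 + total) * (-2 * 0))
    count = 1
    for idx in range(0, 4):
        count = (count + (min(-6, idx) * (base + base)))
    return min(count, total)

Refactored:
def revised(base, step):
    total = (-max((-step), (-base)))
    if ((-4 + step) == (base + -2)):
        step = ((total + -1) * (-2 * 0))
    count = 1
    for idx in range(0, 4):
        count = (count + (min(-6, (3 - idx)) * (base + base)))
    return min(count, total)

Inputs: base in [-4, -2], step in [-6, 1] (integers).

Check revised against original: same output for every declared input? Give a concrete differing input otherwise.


Reading the diff, among the changes: min/max/abs usage differs; also constant usage differs; also arithmetic usage differs.
Spot check at base=-2, step=-3 — original: total := -3 | ((-4 + step) == (base + -2)): false | count := 1 | iter idx=0: | count := 25 | iter idx=1: | count := 49 | iter idx=2: | count := 73 | iter idx=3: | count := 97 | result -3. revised: total := -3 | ((-4 + step) == (base + -2)): false | count := 1 | iter idx=0: | count := 25 | iter idx=1: | count := 49 | iter idx=2: | count := 73 | iter idx=3: | count := 97 | result -3. Both give -3.
Checked all 24 inputs in the declared domain: the outputs agree on every one.
verdict: equivalent


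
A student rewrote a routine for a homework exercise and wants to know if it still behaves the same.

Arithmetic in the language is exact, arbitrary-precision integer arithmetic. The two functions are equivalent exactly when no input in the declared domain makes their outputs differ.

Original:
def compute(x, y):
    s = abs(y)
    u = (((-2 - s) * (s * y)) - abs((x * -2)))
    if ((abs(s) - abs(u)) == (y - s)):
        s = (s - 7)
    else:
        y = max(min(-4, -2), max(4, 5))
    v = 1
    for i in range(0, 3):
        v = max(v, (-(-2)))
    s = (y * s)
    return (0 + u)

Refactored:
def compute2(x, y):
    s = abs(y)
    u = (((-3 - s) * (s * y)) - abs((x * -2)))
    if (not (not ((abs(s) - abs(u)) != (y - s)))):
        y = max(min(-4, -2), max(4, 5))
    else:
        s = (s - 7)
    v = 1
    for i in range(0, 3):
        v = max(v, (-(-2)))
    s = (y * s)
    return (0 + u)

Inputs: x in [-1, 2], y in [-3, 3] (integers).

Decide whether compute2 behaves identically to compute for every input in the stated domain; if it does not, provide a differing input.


Evaluate both at x=-1, y=-3.
compute: s := 3 | u := 43 | ((abs(s) - abs(u)) == (y - s)): false | y := 5 | v := 1 | iter i=0: | v := 2 | iter i=1: | v := 2 | iter i=2: | v := 2 | s := 15 | result 43
compute2: s := 3 | u := 52 | (not (not ((abs(s) - abs(u)) != (y - s)))): true | y := 5 | v := 1 | iter i=0: | v := 2 | iter i=1: | v := 2 | iter i=2: | v := 2 | s := 15 | result 52
43 vs 52 — the two versions disagree here.
verdict: not equivalent; witness: x=-1, y=-3


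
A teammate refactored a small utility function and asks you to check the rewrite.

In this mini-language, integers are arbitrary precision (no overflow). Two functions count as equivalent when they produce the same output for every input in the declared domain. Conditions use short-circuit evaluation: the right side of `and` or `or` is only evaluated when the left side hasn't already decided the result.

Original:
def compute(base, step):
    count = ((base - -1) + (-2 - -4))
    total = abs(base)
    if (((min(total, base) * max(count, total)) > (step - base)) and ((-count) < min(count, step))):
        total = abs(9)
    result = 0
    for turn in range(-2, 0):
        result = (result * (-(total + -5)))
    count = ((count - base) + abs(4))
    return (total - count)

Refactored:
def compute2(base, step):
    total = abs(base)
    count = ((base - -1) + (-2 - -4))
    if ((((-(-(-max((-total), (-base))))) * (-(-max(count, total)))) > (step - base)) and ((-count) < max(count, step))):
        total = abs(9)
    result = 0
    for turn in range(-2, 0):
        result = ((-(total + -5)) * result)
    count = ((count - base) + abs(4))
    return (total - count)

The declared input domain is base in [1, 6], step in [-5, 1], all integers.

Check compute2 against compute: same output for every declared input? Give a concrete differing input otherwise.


Take base=1, step=-5.
compute: count = 4; total = 1; (((min(total, base) * max(count, total)) > (step - base)) and ((-count) < min(count, step))) -> false; result = 0; [turn=-2]; result = 0; [turn=-1]; result = 0; count = 7; return -6
compute2: total = 1; count = 4; ((((-(-(-max((-total), (-base))))) * (-(-max(count, total)))) > (step - base)) and ((-count) < max(count, step))) -> true; total = 9; result = 0; [turn=-2]; result = 0; [turn=-1]; result = 0; count = 7; return 2
-6 and 2 differ, so these are not the same function on this domain.
verdict: not equivalent; witness: base=1, step=-5
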